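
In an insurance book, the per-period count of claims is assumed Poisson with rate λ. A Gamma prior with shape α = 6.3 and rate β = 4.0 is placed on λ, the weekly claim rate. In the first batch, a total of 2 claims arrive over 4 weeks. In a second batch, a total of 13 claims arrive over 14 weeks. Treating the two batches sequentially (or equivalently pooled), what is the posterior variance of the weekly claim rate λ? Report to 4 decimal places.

0.0440

With a Gamma(shape α, rate β) prior, the Poisson likelihood is conjugate: the posterior is Gamma(α + ΣXᵢ, β + n).
After batch 1: Gamma(α+S, β+n) = Gamma(6.3+2, 4.0+4) = Gamma(8.3, 8.0).
After batch 2: Gamma(α+S, β+n) = Gamma(8.3+13, 8.0+14) = Gamma(21.3, 22.0).
Var = α/β² = 21.3/22.0² = 0.0440.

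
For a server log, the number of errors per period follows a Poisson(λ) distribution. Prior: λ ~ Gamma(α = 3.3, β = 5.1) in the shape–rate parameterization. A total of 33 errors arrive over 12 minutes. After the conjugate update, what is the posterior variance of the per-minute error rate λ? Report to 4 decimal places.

0.1241

With a Gamma(shape α, rate β) prior, the Poisson likelihood is conjugate: the posterior is Gamma(α + ΣXᵢ, β + n).
Posterior: Gamma(α+S, β+n) = Gamma(3.3+33, 5.1+12) = Gamma(36.3, 17.1).
Var = α/β² = 36.3/17.1² = 0.1241.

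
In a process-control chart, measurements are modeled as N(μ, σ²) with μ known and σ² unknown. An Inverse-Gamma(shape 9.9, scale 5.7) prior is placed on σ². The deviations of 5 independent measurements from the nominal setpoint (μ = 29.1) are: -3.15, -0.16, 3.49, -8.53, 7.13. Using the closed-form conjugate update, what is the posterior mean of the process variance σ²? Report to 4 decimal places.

With known mean μ and an Inverse-Gamma(α, β) prior on σ², the Normal likelihood is conjugate: posterior is Inv-Gamma(α + n/2, β + Σ(xᵢ−μ)²/2).
Σ(xᵢ−μ)² = (-3.15)² + (-0.16)² + (3.49)² + (-8.53)² + (7.13)² = 145.7260.
Posterior: Inv-Gamma(9.9 + 5/2, 5.7 + 145.7260/2) = Inv-Gamma(12.40, 78.56300).
E[σ²|data] = β/(α−1) = 78.56300/11.40 = 6.8915.

6.8915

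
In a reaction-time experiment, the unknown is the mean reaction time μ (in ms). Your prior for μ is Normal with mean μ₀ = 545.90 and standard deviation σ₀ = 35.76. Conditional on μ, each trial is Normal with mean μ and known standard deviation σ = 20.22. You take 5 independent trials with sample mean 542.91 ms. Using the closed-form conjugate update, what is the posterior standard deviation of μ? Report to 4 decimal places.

For Normal data with known variance σ², a Normal(μ₀, σ₀²) prior on μ is conjugate. Posterior precision = 1/σ₀² + n/σ²; posterior mean is the precision-weighted average of μ₀ and x̄.
σ₀² = 35.76² = 1278.7776, σ² = 20.22² = 408.8484; σ² + n·σ₀² = 408.8484 + 5·1278.7776 = 6802.7364.
Posterior precision = 1/σ₀² + n/σ² = 1/1278.7776 + 5/408.8484 = (σ² + n·σ₀²)/(σ₀²σ²) = 6802.7364/(1278.7776·408.8484); posterior variance σₙ² = σ₀²σ²/(σ² + n·σ₀²) = 1278.7776·408.8484/6802.7364 = 76.855275.
Posterior SD = √σₙ² = √(1278.7776·408.8484/6802.7364) = 8.7667.

8.7667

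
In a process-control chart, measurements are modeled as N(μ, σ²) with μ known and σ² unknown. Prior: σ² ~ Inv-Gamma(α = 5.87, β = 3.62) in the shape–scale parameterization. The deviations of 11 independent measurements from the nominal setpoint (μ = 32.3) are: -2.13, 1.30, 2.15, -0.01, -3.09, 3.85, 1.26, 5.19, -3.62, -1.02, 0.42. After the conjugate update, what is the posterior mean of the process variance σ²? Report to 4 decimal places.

4.1131

With known mean μ and an Inverse-Gamma(α, β) prior on σ², the Normal likelihood is conjugate: posterior is Inv-Gamma(α + n/2, β + Σ(xᵢ−μ)²/2).
Σ(xᵢ−μ)² = (-2.13)² + (1.30)² + (2.15)² + (-0.01)² + (-3.09)² + (3.85)² + (1.26)² + (5.19)² + (-3.62)² + (-1.02)² + (0.42)² = 78.0650.
Posterior: Inv-Gamma(5.87 + 11/2, 3.62 + 78.0650/2) = Inv-Gamma(11.37, 42.65250).
E[σ²|data] = β/(α−1) = 42.65250/10.37 = 4.1131.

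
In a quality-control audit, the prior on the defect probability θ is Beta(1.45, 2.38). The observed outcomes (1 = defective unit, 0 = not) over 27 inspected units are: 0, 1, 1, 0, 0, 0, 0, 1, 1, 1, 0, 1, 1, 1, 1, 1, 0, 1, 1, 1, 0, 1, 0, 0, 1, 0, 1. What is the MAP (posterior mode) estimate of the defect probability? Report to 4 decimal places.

0.5706

The Beta prior is conjugate to a Binomial/Bernoulli likelihood; the update adds successes to α and failures to β.
Posterior: Beta(α+k, β+n−k) = Beta(1.45+16, 2.38+11) = Beta(17.45, 13.38).
Mode of Beta(a,b) for a,b>1 is (a−1)/(a+b−2) = 16.45/28.83 = 0.5706.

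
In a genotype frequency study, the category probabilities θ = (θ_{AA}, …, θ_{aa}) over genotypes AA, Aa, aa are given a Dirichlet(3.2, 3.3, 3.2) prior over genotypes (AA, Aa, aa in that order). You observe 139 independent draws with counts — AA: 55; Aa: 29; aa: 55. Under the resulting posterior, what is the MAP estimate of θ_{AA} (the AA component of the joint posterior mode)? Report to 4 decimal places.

The Dirichlet prior is conjugate to the Multinomial likelihood: each posterior αⱼ = prior αⱼ + observed count nⱼ.
Posterior concentration: (58.2, 32.3, 58.2), total = 148.7.
Joint mode component: (α_{AA}−1)/(Σα−K) = 57.2/145.7 = 0.3926.

0.3926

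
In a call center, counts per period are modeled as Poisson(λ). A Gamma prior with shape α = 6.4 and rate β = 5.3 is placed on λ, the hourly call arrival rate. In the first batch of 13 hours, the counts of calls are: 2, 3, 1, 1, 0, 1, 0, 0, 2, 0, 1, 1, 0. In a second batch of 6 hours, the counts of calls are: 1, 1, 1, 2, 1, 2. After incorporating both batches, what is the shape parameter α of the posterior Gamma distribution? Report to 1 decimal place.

With a Gamma(shape α, rate β) prior, the Poisson likelihood is conjugate: the posterior is Gamma(α + ΣXᵢ, β + n).
Batch 1: sum of counts S = 12 over n = 13 hours.
After batch 1: Gamma(α+S, β+n) = Gamma(6.4+12, 5.3+13) = Gamma(18.4, 18.3).
Batch 2: sum of counts S = 8 over n = 6 hours.
After batch 2: Gamma(α+S, β+n) = Gamma(18.4+8, 18.3+6) = Gamma(26.4, 24.3).
Posterior α = 26.4.

26.4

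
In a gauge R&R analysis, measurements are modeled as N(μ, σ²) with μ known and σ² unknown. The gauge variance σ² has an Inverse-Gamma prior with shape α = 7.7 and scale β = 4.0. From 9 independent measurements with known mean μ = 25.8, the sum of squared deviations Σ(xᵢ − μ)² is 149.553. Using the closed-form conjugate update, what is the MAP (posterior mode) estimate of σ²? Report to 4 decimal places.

5.9679

With known mean μ and an Inverse-Gamma(α, β) prior on σ², the Normal likelihood is conjugate: posterior is Inv-Gamma(α + n/2, β + Σ(xᵢ−μ)²/2).
Posterior: Inv-Gamma(7.7 + 9/2, 4.0 + 149.553/2) = Inv-Gamma(12.20, 78.7765).
Mode = β/(α+1) = 78.7765/13.20 = 5.9679.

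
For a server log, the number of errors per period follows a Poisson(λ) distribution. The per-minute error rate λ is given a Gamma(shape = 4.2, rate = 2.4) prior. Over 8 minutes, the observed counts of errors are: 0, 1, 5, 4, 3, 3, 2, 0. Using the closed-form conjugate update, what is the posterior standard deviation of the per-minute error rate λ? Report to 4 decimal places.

With a Gamma(shape α, rate β) prior, the Poisson likelihood is conjugate: the posterior is Gamma(α + ΣXᵢ, β + n).
Sum of counts S = 18 over n = 8 minutes.
Posterior: Gamma(α+S, β+n) = Gamma(4.2+18, 2.4+8) = Gamma(22.2, 10.4).
SD = √α/β = √22.2/10.4 = 0.4530.

0.4530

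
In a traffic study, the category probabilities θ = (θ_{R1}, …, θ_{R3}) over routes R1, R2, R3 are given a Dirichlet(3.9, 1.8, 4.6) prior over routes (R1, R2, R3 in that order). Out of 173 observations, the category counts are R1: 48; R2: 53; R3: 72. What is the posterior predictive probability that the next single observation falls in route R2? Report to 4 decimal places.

0.2990

The Dirichlet prior is conjugate to the Multinomial likelihood: each posterior αⱼ = prior αⱼ + observed count nⱼ.
Posterior concentration: (51.9, 54.8, 76.6), total = 183.3.
P(next = R2 | data) = α_{R2}/Σα = 0.2990.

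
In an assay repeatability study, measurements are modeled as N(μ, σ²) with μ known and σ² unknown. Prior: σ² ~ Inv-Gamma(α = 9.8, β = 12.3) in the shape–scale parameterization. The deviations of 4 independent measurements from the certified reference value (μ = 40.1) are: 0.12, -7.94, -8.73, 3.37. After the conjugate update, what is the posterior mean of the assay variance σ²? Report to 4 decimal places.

With known mean μ and an Inverse-Gamma(α, β) prior on σ², the Normal likelihood is conjugate: posterior is Inv-Gamma(α + n/2, β + Σ(xᵢ−μ)²/2).
Σ(xᵢ−μ)² = (0.12)² + (-7.94)² + (-8.73)² + (3.37)² = 150.6278.
Posterior: Inv-Gamma(9.8 + 4/2, 12.3 + 150.6278/2) = Inv-Gamma(11.80, 87.61390).
E[σ²|data] = β/(α−1) = 87.61390/10.80 = 8.1124.

8.1124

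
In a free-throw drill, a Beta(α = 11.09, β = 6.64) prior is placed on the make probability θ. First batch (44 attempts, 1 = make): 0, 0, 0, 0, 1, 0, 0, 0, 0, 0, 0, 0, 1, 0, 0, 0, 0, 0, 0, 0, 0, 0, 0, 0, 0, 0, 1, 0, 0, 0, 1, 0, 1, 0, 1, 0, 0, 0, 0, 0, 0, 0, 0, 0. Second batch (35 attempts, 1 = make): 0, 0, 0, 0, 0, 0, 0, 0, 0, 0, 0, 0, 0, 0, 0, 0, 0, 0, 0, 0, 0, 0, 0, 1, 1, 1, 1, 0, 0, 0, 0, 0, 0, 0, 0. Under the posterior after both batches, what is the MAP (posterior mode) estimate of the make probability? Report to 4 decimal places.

0.2121

The Beta prior is conjugate to a Binomial/Bernoulli likelihood; the update adds successes to α and failures to β.
After batch 1: Beta(11.09+6, 6.64+38) = Beta(17.09, 44.64).
After batch 2: Beta(17.09+4, 44.64+31) = Beta(21.09, 75.64).
Mode of Beta(a,b) for a,b>1 is (a−1)/(a+b−2) = 20.09/94.73 = 0.2121.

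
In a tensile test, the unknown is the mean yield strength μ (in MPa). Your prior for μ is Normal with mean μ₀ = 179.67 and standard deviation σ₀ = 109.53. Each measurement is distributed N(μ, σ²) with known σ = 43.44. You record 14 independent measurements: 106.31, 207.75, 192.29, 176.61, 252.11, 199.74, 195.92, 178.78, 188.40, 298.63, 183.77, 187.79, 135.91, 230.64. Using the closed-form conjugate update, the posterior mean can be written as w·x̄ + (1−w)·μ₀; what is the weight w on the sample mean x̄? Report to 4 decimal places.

0.9889

For Normal data with known variance σ², a Normal(μ₀, σ₀²) prior on μ is conjugate. Posterior precision = 1/σ₀² + n/σ²; posterior mean is the precision-weighted average of μ₀ and x̄.
σ₀² = 109.53² = 11996.8209, σ² = 43.44² = 1887.0336. Prior precision 1/σ₀² = 1/11996.8209; data precision n/σ² = 14/1887.0336.
w = (n/σ²)/(1/σ₀² + n/σ²) = n·σ₀²/(σ² + n·σ₀²) = 14·11996.8209/(1887.0336 + 14·11996.8209) = 167955.4926/169842.5262 = 0.9889.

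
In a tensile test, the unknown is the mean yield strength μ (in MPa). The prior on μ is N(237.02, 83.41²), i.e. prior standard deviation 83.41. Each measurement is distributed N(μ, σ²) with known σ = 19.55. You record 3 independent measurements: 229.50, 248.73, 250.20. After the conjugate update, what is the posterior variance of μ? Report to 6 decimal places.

125.109821

For Normal data with known variance σ², a Normal(μ₀, σ₀²) prior on μ is conjugate. Posterior precision = 1/σ₀² + n/σ²; posterior mean is the precision-weighted average of μ₀ and x̄.
σ₀² = 83.41² = 6957.2281, σ² = 19.55² = 382.2025; σ² + n·σ₀² = 382.2025 + 3·6957.2281 = 21253.8868.
Posterior precision = 1/σ₀² + n/σ² = 1/6957.2281 + 3/382.2025 = (σ² + n·σ₀²)/(σ₀²σ²) = 21253.8868/(6957.2281·382.2025); posterior variance σₙ² = σ₀²σ²/(σ² + n·σ₀²) = 6957.2281·382.2025/21253.8868 = 125.109821.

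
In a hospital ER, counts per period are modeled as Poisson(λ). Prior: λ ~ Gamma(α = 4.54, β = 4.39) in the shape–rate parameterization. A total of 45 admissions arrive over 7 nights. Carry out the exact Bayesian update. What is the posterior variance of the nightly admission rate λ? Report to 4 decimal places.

0.3819

With a Gamma(shape α, rate β) prior, the Poisson likelihood is conjugate: the posterior is Gamma(α + ΣXᵢ, β + n).
Posterior: Gamma(α+S, β+n) = Gamma(4.54+45, 4.39+7) = Gamma(49.54, 11.39).
Var = α/β² = 49.54/11.39² = 0.3819.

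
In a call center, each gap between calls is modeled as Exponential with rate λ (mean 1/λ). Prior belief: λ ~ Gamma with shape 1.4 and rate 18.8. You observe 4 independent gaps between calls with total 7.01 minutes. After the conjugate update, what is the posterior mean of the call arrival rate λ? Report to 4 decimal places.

With a Gamma(shape α, rate β) prior on the exponential rate λ, the posterior after n observations with total T = Σxᵢ is Gamma(α+n, β+T).
Posterior: Gamma(1.4+4, 18.8+7.01) = Gamma(5.4, 25.81).
Posterior mean of λ = α/β = 5.4/25.81 = 0.2092.

0.2092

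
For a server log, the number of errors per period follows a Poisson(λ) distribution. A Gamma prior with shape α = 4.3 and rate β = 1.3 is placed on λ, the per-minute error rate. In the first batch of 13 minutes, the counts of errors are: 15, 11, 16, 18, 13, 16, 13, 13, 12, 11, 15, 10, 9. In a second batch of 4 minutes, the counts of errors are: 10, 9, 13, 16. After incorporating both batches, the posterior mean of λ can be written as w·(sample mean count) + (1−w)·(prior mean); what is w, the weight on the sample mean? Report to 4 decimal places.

With a Gamma(shape α, rate β) prior, the Poisson likelihood is conjugate: the posterior is Gamma(α + ΣXᵢ, β + n).
Total number of minutes: n = 13 + 4 = 17.
Posterior mean = (α₀+S)/(β₀+n) = [n/(β₀+n)]·(S/n) + [β₀/(β₀+n)]·(α₀/β₀), so only n and β₀ enter the weight.
Weight on data w = n/(β₀+n) = 17/(1.3+17) = 17/18.3 = 0.9290.

0.9290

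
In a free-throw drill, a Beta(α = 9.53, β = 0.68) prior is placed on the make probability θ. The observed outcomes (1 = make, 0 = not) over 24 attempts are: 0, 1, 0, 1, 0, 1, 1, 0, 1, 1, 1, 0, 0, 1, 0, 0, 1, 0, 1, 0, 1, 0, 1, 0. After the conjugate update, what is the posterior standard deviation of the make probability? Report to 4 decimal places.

0.0814

The Beta prior is conjugate to a Binomial/Bernoulli likelihood; the update adds successes to α and failures to β.
Posterior: Beta(α+k, β+n−k) = Beta(9.53+12, 0.68+12) = Beta(21.53, 12.68).
Var = αβ/((α+β)²(α+β+1)) = 21.53·12.68/(34.21²·35.21) = 0.00662508; SD = √0.00662508 = 0.0814.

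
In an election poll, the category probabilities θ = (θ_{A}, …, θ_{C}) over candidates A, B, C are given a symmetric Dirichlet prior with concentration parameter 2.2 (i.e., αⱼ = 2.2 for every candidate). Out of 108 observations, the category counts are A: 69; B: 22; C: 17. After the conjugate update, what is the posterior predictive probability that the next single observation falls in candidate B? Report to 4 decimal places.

The Dirichlet prior is conjugate to the Multinomial likelihood: each posterior αⱼ = prior αⱼ + observed count nⱼ.
Posterior concentration: (71.2, 24.2, 19.2), total = 114.6.
P(next = B | data) = α_{B}/Σα = 0.2112.

0.2112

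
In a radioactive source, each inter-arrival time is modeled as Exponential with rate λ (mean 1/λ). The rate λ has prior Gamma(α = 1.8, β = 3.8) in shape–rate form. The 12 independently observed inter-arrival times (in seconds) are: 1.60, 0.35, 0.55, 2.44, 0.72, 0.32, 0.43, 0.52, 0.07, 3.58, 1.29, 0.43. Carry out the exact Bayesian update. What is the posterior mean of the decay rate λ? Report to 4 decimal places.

0.8571

With a Gamma(shape α, rate β) prior on the exponential rate λ, the posterior after n observations with total T = Σxᵢ is Gamma(α+n, β+T).
Sum of observations T = 12.30 seconds; n = 12.
Posterior: Gamma(1.8+12, 3.8+12.30) = Gamma(13.8, 16.10).
Posterior mean of λ = α/β = 13.8/16.10 = 0.8571.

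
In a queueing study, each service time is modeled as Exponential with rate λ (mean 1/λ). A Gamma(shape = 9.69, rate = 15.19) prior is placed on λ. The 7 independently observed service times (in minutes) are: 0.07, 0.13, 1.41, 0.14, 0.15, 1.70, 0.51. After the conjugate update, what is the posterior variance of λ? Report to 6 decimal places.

0.044807

With a Gamma(shape α, rate β) prior on the exponential rate λ, the posterior after n observations with total T = Σxᵢ is Gamma(α+n, β+T).
Sum of observations T = 4.11 minutes; n = 7.
Posterior: Gamma(9.69+7, 15.19+4.11) = Gamma(16.69, 19.30).
Var = α/β² = 0.044807.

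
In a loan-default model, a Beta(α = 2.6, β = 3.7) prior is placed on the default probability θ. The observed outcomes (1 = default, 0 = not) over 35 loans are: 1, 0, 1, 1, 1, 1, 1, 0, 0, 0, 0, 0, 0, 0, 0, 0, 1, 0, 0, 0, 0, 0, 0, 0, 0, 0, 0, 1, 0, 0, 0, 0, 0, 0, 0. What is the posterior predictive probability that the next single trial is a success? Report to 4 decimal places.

0.2567

The Beta prior is conjugate to a Binomial/Bernoulli likelihood; the update adds successes to α and failures to β.
Posterior: Beta(α+k, β+n−k) = Beta(2.6+8, 3.7+27) = Beta(10.6, 30.7).
For a single future Bernoulli trial, P(success | data) = α/(α+β) = 0.2567.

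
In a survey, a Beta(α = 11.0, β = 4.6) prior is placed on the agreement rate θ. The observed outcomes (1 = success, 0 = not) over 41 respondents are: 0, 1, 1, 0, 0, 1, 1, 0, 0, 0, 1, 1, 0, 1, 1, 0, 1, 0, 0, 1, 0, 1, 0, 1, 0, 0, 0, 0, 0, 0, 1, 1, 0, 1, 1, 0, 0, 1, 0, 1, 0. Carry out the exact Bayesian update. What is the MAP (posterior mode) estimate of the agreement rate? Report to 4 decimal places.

The Beta prior is conjugate to a Binomial/Bernoulli likelihood; the update adds successes to α and failures to β.
Posterior: Beta(α+k, β+n−k) = Beta(11.0+18, 4.6+23) = Beta(29.0, 27.6).
Mode of Beta(a,b) for a,b>1 is (a−1)/(a+b−2) = 28.0/54.6 = 0.5128.

0.5128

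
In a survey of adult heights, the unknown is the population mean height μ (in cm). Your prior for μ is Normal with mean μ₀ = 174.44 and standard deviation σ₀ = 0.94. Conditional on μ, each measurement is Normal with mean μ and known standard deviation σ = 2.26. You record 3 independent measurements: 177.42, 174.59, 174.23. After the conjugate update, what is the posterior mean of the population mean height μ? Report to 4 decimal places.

For Normal data with known variance σ², a Normal(μ₀, σ₀²) prior on μ is conjugate. Posterior precision = 1/σ₀² + n/σ²; posterior mean is the precision-weighted average of μ₀ and x̄.
Σxᵢ = 177.42 + 174.59 + 174.23 = 526.24, so n·x̄ = 526.24.
σ₀² = 0.94² = 0.8836, σ² = 2.26² = 5.1076; σ² + n·σ₀² = 5.1076 + 3·0.8836 = 7.7584.
Posterior mean = (μ₀/σ₀² + n·x̄/σ²)/(1/σ₀² + n/σ²) = (σ²·μ₀ + σ₀²·n·x̄)/(σ² + n·σ₀²) = (5.1076·174.44 + 0.8836·526.24)/7.7584 = 1355.955408/7.7584 = 174.7726.

174.7726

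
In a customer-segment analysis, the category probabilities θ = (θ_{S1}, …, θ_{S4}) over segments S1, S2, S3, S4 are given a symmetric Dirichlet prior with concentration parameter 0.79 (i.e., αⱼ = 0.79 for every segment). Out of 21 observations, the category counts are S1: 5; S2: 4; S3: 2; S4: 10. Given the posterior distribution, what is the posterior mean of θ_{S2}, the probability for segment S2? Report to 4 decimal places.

0.1983

The Dirichlet prior is conjugate to the Multinomial likelihood: each posterior αⱼ = prior αⱼ + observed count nⱼ.
Posterior concentration: (5.79, 4.79, 2.79, 10.79), total = 24.16.
E[θ_{S2}|data] = α_{S2}/Σα = 4.79/24.16 = 0.1983.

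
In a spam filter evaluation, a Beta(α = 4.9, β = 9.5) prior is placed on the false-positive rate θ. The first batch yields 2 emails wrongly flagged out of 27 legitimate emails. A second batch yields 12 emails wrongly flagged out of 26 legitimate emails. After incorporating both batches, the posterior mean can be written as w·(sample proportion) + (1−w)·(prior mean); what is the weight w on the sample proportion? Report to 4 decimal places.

The Beta prior is conjugate to a Binomial/Bernoulli likelihood; the update adds successes to α and failures to β.
Total number of legitimate emails: n = 27 + 26 = 53.
Posterior mean = (α₀+k)/(α₀+β₀+n) = [n/(α₀+β₀+n)]·(k/n) + [(α₀+β₀)/(α₀+β₀+n)]·α₀/(α₀+β₀), so only n and the prior enter the weight.
The weight on the data is w = n/(α₀+β₀+n) = 53/(4.9+9.5+53) = 53/67.4 = 0.7864.

0.7864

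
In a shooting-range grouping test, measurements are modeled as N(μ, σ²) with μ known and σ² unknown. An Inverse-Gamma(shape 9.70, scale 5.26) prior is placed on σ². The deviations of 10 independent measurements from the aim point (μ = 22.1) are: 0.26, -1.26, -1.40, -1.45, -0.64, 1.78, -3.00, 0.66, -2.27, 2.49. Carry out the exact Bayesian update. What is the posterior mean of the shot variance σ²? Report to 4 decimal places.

With known mean μ and an Inverse-Gamma(α, β) prior on σ², the Normal likelihood is conjugate: posterior is Inv-Gamma(α + n/2, β + Σ(xᵢ−μ)²/2).
Σ(xᵢ−μ)² = (0.26)² + (-1.26)² + (-1.40)² + (-1.45)² + (-0.64)² + (1.78)² + (-3.00)² + (0.66)² + (-2.27)² + (2.49)² = 30.0843.
Posterior: Inv-Gamma(9.70 + 10/2, 5.26 + 30.0843/2) = Inv-Gamma(14.70, 20.30215).
E[σ²|data] = β/(α−1) = 20.30215/13.70 = 1.4819.

1.4819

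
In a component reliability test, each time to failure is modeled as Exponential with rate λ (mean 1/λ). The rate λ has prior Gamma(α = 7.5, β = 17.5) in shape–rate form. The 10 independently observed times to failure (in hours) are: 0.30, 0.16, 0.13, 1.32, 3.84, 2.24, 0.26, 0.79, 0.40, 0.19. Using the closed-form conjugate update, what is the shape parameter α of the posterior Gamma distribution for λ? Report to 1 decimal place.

With a Gamma(shape α, rate β) prior on the exponential rate λ, the posterior after n observations with total T = Σxᵢ is Gamma(α+n, β+T).
Sum of observations T = 9.63 hours; n = 10.
Posterior: Gamma(7.5+10, 17.5+9.63) = Gamma(17.5, 27.13).
Posterior α = 17.5.

17.5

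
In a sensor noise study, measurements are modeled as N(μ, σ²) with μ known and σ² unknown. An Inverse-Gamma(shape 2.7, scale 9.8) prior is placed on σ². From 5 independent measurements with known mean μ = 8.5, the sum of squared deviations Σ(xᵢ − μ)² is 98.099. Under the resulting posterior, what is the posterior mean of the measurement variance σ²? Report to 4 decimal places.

14.0118

With known mean μ and an Inverse-Gamma(α, β) prior on σ², the Normal likelihood is conjugate: posterior is Inv-Gamma(α + n/2, β + Σ(xᵢ−μ)²/2).
Posterior: Inv-Gamma(2.7 + 5/2, 9.8 + 98.099/2) = Inv-Gamma(5.20, 58.8495).
E[σ²|data] = β/(α−1) = 58.8495/4.20 = 14.0118.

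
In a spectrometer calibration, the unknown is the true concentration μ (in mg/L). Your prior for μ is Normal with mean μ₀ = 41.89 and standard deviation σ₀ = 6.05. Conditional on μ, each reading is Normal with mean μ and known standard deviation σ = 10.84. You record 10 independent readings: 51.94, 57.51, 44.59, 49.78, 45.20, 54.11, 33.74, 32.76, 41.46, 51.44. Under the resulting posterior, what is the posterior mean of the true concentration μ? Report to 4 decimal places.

For Normal data with known variance σ², a Normal(μ₀, σ₀²) prior on μ is conjugate. Posterior precision = 1/σ₀² + n/σ²; posterior mean is the precision-weighted average of μ₀ and x̄.
Σxᵢ = 51.94 + 57.51 + 44.59 + 49.78 + 45.20 + 54.11 + 33.74 + 32.76 + 41.46 + 51.44 = 462.53, so n·x̄ = 462.53.
σ₀² = 6.05² = 36.6025, σ² = 10.84² = 117.5056; σ² + n·σ₀² = 117.5056 + 10·36.6025 = 483.5306.
Posterior mean = (μ₀/σ₀² + n·x̄/σ²)/(1/σ₀² + n/σ²) = (σ²·μ₀ + σ₀²·n·x̄)/(σ² + n·σ₀²) = (117.5056·41.89 + 36.6025·462.53)/483.5306 = 21852.063909/483.5306 = 45.1927.

45.1927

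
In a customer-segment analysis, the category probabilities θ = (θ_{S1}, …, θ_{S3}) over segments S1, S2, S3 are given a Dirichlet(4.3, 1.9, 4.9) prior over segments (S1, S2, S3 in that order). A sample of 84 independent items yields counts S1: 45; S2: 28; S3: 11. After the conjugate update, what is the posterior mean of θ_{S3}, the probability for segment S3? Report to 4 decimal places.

0.1672

The Dirichlet prior is conjugate to the Multinomial likelihood: each posterior αⱼ = prior αⱼ + observed count nⱼ.
Posterior concentration: (49.3, 29.9, 15.9), total = 95.1.
E[θ_{S3}|data] = α_{S3}/Σα = 15.9/95.1 = 0.1672.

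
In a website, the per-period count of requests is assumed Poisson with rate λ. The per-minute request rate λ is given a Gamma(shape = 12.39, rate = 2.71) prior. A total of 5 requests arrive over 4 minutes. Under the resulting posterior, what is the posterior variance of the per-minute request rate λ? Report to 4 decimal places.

0.3862

With a Gamma(shape α, rate β) prior, the Poisson likelihood is conjugate: the posterior is Gamma(α + ΣXᵢ, β + n).
Posterior: Gamma(α+S, β+n) = Gamma(12.39+5, 2.71+4) = Gamma(17.39, 6.71).
Var = α/β² = 17.39/6.71² = 0.3862.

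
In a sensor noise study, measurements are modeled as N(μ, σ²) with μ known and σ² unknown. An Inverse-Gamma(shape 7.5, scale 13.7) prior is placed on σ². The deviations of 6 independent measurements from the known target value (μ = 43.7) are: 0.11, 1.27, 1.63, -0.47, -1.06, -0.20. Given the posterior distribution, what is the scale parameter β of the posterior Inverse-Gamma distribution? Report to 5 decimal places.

With known mean μ and an Inverse-Gamma(α, β) prior on σ², the Normal likelihood is conjugate: posterior is Inv-Gamma(α + n/2, β + Σ(xᵢ−μ)²/2).
Σ(xᵢ−μ)² = (0.11)² + (1.27)² + (1.63)² + (-0.47)² + (-1.06)² + (-0.20)² = 5.6664.
Posterior: Inv-Gamma(7.5 + 6/2, 13.7 + 5.6664/2) = Inv-Gamma(10.50, 16.53320).
Posterior β = 16.53320.

16.53320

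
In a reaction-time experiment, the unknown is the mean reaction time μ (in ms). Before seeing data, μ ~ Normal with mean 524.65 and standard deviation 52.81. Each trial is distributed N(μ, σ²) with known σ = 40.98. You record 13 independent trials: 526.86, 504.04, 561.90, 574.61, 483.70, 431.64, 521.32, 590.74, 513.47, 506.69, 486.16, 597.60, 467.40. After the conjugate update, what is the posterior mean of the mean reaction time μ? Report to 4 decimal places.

For Normal data with known variance σ², a Normal(μ₀, σ₀²) prior on μ is conjugate. Posterior precision = 1/σ₀² + n/σ²; posterior mean is the precision-weighted average of μ₀ and x̄.
Σxᵢ = 526.86 + 504.04 + 561.90 + 574.61 + 483.70 + 431.64 + 521.32 + 590.74 + 513.47 + 506.69 + 486.16 + 597.60 + 467.40 = 6766.13, so n·x̄ = 6766.13.
σ₀² = 52.81² = 2788.8961, σ² = 40.98² = 1679.3604; σ² + n·σ₀² = 1679.3604 + 13·2788.8961 = 37935.0097.
Posterior mean = (μ₀/σ₀² + n·x̄/σ²)/(1/σ₀² + n/σ²) = (σ²·μ₀ + σ₀²·n·x̄)/(σ² + n·σ₀²) = (1679.3604·524.65 + 2788.8961·6766.13)/37935.0097 = 19751110.002953/37935.0097 = 520.6565.

520.6565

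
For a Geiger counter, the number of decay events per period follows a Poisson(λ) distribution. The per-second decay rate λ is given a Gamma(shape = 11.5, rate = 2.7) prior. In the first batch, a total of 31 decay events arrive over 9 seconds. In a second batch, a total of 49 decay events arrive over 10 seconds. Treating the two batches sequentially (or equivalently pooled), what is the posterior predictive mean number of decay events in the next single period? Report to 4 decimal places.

4.2166

With a Gamma(shape α, rate β) prior, the Poisson likelihood is conjugate: the posterior is Gamma(α + ΣXᵢ, β + n).
After batch 1: Gamma(α+S, β+n) = Gamma(11.5+31, 2.7+9) = Gamma(42.5, 11.7).
After batch 2: Gamma(α+S, β+n) = Gamma(42.5+49, 11.7+10) = Gamma(91.5, 21.7).
The predictive distribution for one future period is NegBinom with mean α/β = 4.2166.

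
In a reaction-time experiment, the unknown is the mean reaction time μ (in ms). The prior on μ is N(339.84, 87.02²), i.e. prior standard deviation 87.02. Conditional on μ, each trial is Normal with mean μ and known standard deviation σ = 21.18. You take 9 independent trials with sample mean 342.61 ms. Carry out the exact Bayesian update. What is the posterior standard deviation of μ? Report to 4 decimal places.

7.0369

For Normal data with known variance σ², a Normal(μ₀, σ₀²) prior on μ is conjugate. Posterior precision = 1/σ₀² + n/σ²; posterior mean is the precision-weighted average of μ₀ and x̄.
σ₀² = 87.02² = 7572.4804, σ² = 21.18² = 448.5924; σ² + n·σ₀² = 448.5924 + 9·7572.4804 = 68600.916.
Posterior precision = 1/σ₀² + n/σ² = 1/7572.4804 + 9/448.5924 = (σ² + n·σ₀²)/(σ₀²σ²) = 68600.916/(7572.4804·448.5924); posterior variance σₙ² = σ₀²σ²/(σ² + n·σ₀²) = 7572.4804·448.5924/68600.916 = 49.517665.
Posterior SD = √σₙ² = √(7572.4804·448.5924/68600.916) = 7.0369.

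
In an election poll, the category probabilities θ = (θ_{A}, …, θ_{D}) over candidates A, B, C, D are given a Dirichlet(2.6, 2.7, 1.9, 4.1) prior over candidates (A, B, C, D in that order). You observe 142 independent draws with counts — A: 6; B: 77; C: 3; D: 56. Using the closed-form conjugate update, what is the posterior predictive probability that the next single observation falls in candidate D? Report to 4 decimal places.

The Dirichlet prior is conjugate to the Multinomial likelihood: each posterior αⱼ = prior αⱼ + observed count nⱼ.
Posterior concentration: (8.6, 79.7, 4.9, 60.1), total = 153.3.
P(next = D | data) = α_{D}/Σα = 0.3920.

0.3920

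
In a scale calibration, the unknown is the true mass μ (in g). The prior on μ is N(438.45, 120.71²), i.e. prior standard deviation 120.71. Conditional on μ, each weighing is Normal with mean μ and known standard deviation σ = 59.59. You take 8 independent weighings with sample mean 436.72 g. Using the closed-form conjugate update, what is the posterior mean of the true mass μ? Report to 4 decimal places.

436.7711

For Normal data with known variance σ², a Normal(μ₀, σ₀²) prior on μ is conjugate. Posterior precision = 1/σ₀² + n/σ²; posterior mean is the precision-weighted average of μ₀ and x̄.
n·x̄ = 8·436.72 = 3493.76.
σ₀² = 120.71² = 14570.9041, σ² = 59.59² = 3550.9681; σ² + n·σ₀² = 3550.9681 + 8·14570.9041 = 120118.2009.
Posterior mean = (μ₀/σ₀² + n·x̄/σ²)/(1/σ₀² + n/σ²) = (σ²·μ₀ + σ₀²·n·x̄)/(σ² + n·σ₀²) = (3550.9681·438.45 + 14570.9041·3493.76)/120118.2009 = 52464163.871861/120118.2009 = 436.7711.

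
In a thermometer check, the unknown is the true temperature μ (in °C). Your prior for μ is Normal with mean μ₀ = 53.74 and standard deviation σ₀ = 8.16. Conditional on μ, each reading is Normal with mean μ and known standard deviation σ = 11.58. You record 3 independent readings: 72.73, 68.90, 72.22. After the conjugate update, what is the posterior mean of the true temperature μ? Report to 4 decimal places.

For Normal data with known variance σ², a Normal(μ₀, σ₀²) prior on μ is conjugate. Posterior precision = 1/σ₀² + n/σ²; posterior mean is the precision-weighted average of μ₀ and x̄.
Σxᵢ = 72.73 + 68.90 + 72.22 = 213.85, so n·x̄ = 213.85.
σ₀² = 8.16² = 66.5856, σ² = 11.58² = 134.0964; σ² + n·σ₀² = 134.0964 + 3·66.5856 = 333.8532.
Posterior mean = (μ₀/σ₀² + n·x̄/σ²)/(1/σ₀² + n/σ²) = (σ²·μ₀ + σ₀²·n·x̄)/(σ² + n·σ₀²) = (134.0964·53.74 + 66.5856·213.85)/333.8532 = 21445.671096/333.8532 = 64.2368.

64.2368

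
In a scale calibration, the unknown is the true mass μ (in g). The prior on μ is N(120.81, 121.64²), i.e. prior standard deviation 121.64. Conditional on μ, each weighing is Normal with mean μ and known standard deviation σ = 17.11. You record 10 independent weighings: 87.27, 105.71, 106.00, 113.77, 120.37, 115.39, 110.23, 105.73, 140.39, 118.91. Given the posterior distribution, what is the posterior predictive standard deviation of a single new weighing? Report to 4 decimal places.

17.9435

For Normal data with known variance σ², a Normal(μ₀, σ₀²) prior on μ is conjugate. Posterior precision = 1/σ₀² + n/σ²; posterior mean is the precision-weighted average of μ₀ and x̄.
σ₀² = 121.64² = 14796.2896, σ² = 17.11² = 292.7521; σ² + n·σ₀² = 292.7521 + 10·14796.2896 = 148255.6481.
Posterior precision = 1/σ₀² + n/σ² = 1/14796.2896 + 10/292.7521 = (σ² + n·σ₀²)/(σ₀²σ²) = 148255.6481/(14796.2896·292.7521); posterior variance σₙ² = σ₀²σ²/(σ² + n·σ₀²) = 14796.2896·292.7521/148255.6481 = 29.217402.
Predictive variance for one new observation = σₙ² + σ² = 14796.2896·292.7521/148255.6481 + 292.7521 = σ²·(σ₀² + 148255.6481)/148255.6481 = 292.7521·163051.9377/148255.6481 = 321.969502; SD = √(292.7521·163051.9377/148255.6481) = 17.9435.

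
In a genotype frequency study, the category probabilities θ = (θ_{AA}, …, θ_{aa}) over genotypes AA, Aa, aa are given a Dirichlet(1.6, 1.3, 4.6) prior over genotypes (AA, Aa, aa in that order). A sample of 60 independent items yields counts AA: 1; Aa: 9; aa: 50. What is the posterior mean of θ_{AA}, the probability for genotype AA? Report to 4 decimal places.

The Dirichlet prior is conjugate to the Multinomial likelihood: each posterior αⱼ = prior αⱼ + observed count nⱼ.
Posterior concentration: (2.6, 10.3, 54.6), total = 67.5.
E[θ_{AA}|data] = α_{AA}/Σα = 2.6/67.5 = 0.0385.

0.0385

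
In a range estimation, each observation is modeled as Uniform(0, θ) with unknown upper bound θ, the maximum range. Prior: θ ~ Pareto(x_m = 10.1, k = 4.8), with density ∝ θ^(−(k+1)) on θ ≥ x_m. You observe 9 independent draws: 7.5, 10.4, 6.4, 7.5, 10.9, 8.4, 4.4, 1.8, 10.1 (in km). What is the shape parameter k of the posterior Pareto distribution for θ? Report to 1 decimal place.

A Pareto(scale x_m, shape k) prior on the upper bound θ of Uniform(0, θ) is conjugate: posterior is Pareto(max(x_m, max xᵢ), k + n).
Sample maximum = 10.9; prior scale x_m = 10.1 → posterior scale = max = 10.9.
Posterior shape = 4.8 + 9 = 13.8.
Posterior shape k = 13.8.

13.8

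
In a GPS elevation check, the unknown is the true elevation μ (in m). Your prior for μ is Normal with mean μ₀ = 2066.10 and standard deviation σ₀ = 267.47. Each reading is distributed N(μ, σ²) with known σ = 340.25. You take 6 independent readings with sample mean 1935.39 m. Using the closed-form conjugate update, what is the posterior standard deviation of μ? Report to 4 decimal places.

123.2737

For Normal data with known variance σ², a Normal(μ₀, σ₀²) prior on μ is conjugate. Posterior precision = 1/σ₀² + n/σ²; posterior mean is the precision-weighted average of μ₀ and x̄.
σ₀² = 267.47² = 71540.2009, σ² = 340.25² = 115770.0625; σ² + n·σ₀² = 115770.0625 + 6·71540.2009 = 545011.2679.
Posterior precision = 1/σ₀² + n/σ² = 1/71540.2009 + 6/115770.0625 = (σ² + n·σ₀²)/(σ₀²σ²) = 545011.2679/(71540.2009·115770.0625); posterior variance σₙ² = σ₀²σ²/(σ² + n·σ₀²) = 71540.2009·115770.0625/545011.2679 = 15196.407886.
Posterior SD = √σₙ² = √(71540.2009·115770.0625/545011.2679) = 123.2737.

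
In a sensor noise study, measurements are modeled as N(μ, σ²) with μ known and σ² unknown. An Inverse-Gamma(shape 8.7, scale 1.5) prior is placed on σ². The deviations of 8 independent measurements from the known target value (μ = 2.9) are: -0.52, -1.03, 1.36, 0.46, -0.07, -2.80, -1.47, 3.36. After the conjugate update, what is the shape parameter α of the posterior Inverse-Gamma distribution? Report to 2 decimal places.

With known mean μ and an Inverse-Gamma(α, β) prior on σ², the Normal likelihood is conjugate: posterior is Inv-Gamma(α + n/2, β + Σ(xᵢ−μ)²/2).
Σ(xᵢ−μ)² = (-0.52)² + (-1.03)² + (1.36)² + (0.46)² + (-0.07)² + (-2.80)² + (-1.47)² + (3.36)² = 24.6879.
Posterior: Inv-Gamma(8.7 + 8/2, 1.5 + 24.6879/2) = Inv-Gamma(12.70, 13.84395).
Posterior α = 12.70.

12.70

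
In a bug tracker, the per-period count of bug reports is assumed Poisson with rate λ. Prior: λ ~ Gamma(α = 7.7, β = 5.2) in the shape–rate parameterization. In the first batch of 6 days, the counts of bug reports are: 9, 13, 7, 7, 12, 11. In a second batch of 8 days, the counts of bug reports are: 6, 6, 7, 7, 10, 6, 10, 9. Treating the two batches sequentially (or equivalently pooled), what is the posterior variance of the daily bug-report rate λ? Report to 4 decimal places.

With a Gamma(shape α, rate β) prior, the Poisson likelihood is conjugate: the posterior is Gamma(α + ΣXᵢ, β + n).
Batch 1: sum of counts S = 59 over n = 6 days.
After batch 1: Gamma(α+S, β+n) = Gamma(7.7+59, 5.2+6) = Gamma(66.7, 11.2).
Batch 2: sum of counts S = 61 over n = 8 days.
After batch 2: Gamma(α+S, β+n) = Gamma(66.7+61, 11.2+8) = Gamma(127.7, 19.2).
Var = α/β² = 127.7/19.2² = 0.3464.

0.3464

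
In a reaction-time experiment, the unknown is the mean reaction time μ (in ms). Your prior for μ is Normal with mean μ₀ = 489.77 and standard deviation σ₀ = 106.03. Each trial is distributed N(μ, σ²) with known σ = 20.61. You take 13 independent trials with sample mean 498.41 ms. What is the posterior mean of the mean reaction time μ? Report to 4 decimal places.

498.3850

For Normal data with known variance σ², a Normal(μ₀, σ₀²) prior on μ is conjugate. Posterior precision = 1/σ₀² + n/σ²; posterior mean is the precision-weighted average of μ₀ and x̄.
n·x̄ = 13·498.41 = 6479.33.
σ₀² = 106.03² = 11242.3609, σ² = 20.61² = 424.7721; σ² + n·σ₀² = 424.7721 + 13·11242.3609 = 146575.4638.
Posterior mean = (μ₀/σ₀² + n·x̄/σ²)/(1/σ₀² + n/σ²) = (σ²·μ₀ + σ₀²·n·x̄)/(σ² + n·σ₀²) = (424.7721·489.77 + 11242.3609·6479.33)/146575.4638 = 73051006.881614/146575.4638 = 498.3850.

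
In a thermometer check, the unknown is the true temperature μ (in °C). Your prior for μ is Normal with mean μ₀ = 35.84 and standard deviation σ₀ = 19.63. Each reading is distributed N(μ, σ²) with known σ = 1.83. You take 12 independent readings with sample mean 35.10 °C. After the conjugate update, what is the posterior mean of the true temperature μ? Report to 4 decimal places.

For Normal data with known variance σ², a Normal(μ₀, σ₀²) prior on μ is conjugate. Posterior precision = 1/σ₀² + n/σ²; posterior mean is the precision-weighted average of μ₀ and x̄.
n·x̄ = 12·35.10 = 421.2.
σ₀² = 19.63² = 385.3369, σ² = 1.83² = 3.3489; σ² + n·σ₀² = 3.3489 + 12·385.3369 = 4627.3917.
Posterior mean = (μ₀/σ₀² + n·x̄/σ²)/(1/σ₀² + n/σ²) = (σ²·μ₀ + σ₀²·n·x̄)/(σ² + n·σ₀²) = (3.3489·35.84 + 385.3369·421.2)/4627.3917 = 162423.926856/4627.3917 = 35.1005.

35.1005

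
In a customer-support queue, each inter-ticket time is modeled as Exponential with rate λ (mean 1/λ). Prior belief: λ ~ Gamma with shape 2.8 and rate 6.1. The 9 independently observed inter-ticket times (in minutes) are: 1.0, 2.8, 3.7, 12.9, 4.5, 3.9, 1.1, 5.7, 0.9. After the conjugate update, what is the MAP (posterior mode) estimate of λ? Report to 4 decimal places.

0.2535

With a Gamma(shape α, rate β) prior on the exponential rate λ, the posterior after n observations with total T = Σxᵢ is Gamma(α+n, β+T).
Sum of observations T = 36.5 minutes; n = 9.
Posterior: Gamma(2.8+9, 6.1+36.5) = Gamma(11.8, 42.6).
Mode = (α−1)/β = 0.2535.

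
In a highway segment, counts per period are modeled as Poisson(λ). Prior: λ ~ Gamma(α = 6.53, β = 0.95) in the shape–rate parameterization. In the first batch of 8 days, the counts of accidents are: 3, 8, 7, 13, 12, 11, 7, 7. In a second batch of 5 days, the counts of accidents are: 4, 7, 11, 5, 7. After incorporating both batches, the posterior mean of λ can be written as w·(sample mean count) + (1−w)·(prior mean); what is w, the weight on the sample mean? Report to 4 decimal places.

0.9319

With a Gamma(shape α, rate β) prior, the Poisson likelihood is conjugate: the posterior is Gamma(α + ΣXᵢ, β + n).
Total number of days: n = 8 + 5 = 13.
Posterior mean = (α₀+S)/(β₀+n) = [n/(β₀+n)]·(S/n) + [β₀/(β₀+n)]·(α₀/β₀), so only n and β₀ enter the weight.
Weight on data w = n/(β₀+n) = 13/(0.95+13) = 13/13.95 = 0.9319.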